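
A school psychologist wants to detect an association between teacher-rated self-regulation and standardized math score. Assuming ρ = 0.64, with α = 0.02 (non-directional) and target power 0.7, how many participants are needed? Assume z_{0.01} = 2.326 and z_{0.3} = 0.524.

Fisher's z: C = ½·ln((1+r)/(1−r)) = ½·ln(4.5556) = 0.7582.
n = ((z_{α/2} + z_β)/C)² + 3.
(2.326 + 0.524) / 0.7582 = 2.850 / 0.7582 = 3.759.
n = 3.759² + 3 = 14.13 + 3 = 17.1.
Round up.

n = 18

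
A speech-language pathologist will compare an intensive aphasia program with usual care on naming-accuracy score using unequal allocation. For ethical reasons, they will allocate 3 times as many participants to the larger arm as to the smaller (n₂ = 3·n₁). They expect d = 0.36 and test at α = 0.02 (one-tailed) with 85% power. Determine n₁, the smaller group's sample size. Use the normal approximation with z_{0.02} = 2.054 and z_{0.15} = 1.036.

n₁ = 99

With allocation ratio k = n₂/n₁ = 3, Var(x̄₁−x̄₂) = σ²(1/n₁ + 1/(k·n₁)) = σ²·(k+1)/(k·n₁).
So n₁ = (1 + 1/k)·((z_{α} + z_β)/d)² = 1.333 × (3.090/0.36)².
n₁ = 1.333 × 73.67 = 98.2.
Round up: n₁ = 99, giving n₂ = 3 × 99 = 297.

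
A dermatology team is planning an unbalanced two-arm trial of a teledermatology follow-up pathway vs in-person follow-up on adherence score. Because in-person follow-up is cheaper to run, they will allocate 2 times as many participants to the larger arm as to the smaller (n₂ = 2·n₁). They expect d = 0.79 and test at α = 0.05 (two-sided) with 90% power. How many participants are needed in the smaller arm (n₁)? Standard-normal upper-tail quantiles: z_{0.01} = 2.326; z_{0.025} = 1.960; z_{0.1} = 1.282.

With allocation ratio k = n₂/n₁ = 2, Var(x̄₁−x̄₂) = σ²(1/n₁ + 1/(k·n₁)) = σ²·(k+1)/(k·n₁).
So n₁ = (1 + 1/k)·((z_{α/2} + z_β)/d)² = 1.500 × (3.242/0.79)².
n₁ = 1.500 × 16.84 = 25.3.
Round up: n₁ = 26, giving n₂ = 2 × 26 = 52.

n₁ = 26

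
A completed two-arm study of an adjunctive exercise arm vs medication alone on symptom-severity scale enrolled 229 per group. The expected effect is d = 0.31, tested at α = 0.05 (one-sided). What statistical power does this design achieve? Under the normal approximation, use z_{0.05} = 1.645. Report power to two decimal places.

power ≈ 0.95

For two equal groups, power = Φ(d·√(n/2) − z_{α}).
d·√(n/2) = 0.31 × √(229/2) = 0.31 × 10.700 = 3.317.
z_β = 3.317 − 1.645 = 1.672.
Power = Φ(1.672) = 0.953.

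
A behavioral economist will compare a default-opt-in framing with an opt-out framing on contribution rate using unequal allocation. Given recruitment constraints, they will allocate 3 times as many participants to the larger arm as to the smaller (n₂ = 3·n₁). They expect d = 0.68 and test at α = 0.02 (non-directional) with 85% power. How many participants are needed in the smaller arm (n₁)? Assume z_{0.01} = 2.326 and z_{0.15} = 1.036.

n₁ = 33

With allocation ratio k = n₂/n₁ = 3, Var(x̄₁−x̄₂) = σ²(1/n₁ + 1/(k·n₁)) = σ²·(k+1)/(k·n₁).
So n₁ = (1 + 1/k)·((z_{α/2} + z_β)/d)² = 1.333 × (3.362/0.68)².
n₁ = 1.333 × 24.44 = 32.6.
Round up: n₁ = 33, giving n₂ = 3 × 33 = 99.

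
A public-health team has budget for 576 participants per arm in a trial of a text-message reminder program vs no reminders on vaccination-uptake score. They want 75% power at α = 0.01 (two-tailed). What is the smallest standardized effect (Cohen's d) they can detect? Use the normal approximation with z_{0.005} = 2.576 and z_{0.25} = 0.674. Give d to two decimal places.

For two independent groups of n = 576 each: d_min = (z_{α/2} + z_β)·√(2/n).
z-sum = 2.576 + 0.674 = 3.250.
d_min = 3.250 × √(2/576) = 3.250 × 0.0589 = 0.192.

d_min ≈ 0.19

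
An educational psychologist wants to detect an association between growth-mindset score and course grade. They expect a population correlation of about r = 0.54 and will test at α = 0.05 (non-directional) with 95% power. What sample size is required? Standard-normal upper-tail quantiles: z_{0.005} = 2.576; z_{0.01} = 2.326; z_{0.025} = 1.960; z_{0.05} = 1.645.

n = 39

Fisher's z: C = ½·ln((1+r)/(1−r)) = ½·ln(3.3478) = 0.6042.
n = ((z_{α/2} + z_β)/C)² + 3.
(1.960 + 1.645) / 0.6042 = 3.605 / 0.6042 = 5.967.
n = 5.967² + 3 = 35.60 + 3 = 38.6.
Round up.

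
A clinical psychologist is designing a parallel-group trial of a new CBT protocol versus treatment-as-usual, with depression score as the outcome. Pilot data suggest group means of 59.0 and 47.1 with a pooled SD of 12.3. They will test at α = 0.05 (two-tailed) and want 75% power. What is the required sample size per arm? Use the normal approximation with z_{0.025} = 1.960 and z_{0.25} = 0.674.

n = 15 per group

Cohen's d = |M₁ − M₂| / SD_pooled = |59.0 − 47.1| / 12.3 = 11.9 / 12.3 = 0.967.
For two independent groups with equal n: n = 2·((z_{α/2} + z_β) / d)².
z_{α/2} + z_β = 1.960 + 0.674 = 2.634.
n = 2 × (2.634 / 0.967)² = 2 × 2.724² = 2 × 7.42 = 14.8.
Round up to the next whole participant.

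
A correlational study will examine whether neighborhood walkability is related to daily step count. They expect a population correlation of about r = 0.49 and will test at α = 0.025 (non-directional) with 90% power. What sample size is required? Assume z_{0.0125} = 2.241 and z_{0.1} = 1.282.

n = 47

Fisher's z: C = ½·ln((1+r)/(1−r)) = ½·ln(2.9216) = 0.5361.
n = ((z_{α/2} + z_β)/C)² + 3.
(2.241 + 1.282) / 0.5361 = 3.523 / 0.5361 = 6.572.
n = 6.572² + 3 = 43.19 + 3 = 46.2.
Round up.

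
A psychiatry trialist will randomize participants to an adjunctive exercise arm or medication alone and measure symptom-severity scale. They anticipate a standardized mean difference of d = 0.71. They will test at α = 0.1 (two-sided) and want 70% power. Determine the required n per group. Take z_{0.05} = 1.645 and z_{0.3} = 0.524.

n = 19 per group

For two independent groups with equal n: n = 2·((z_{α/2} + z_β) / d)².
z_{α/2} + z_β = 1.645 + 0.524 = 2.169.
n = 2 × (2.169 / 0.71)² = 2 × 3.055² = 2 × 9.33 = 18.7.
Round up to the next whole participant.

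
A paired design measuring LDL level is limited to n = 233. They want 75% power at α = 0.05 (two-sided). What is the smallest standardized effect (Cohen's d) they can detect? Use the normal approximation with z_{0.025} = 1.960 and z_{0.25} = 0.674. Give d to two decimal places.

For a single sample (or paired design) of n = 233: d_min = (z_{α/2} + z_β)/√n.
z-sum = 1.960 + 0.674 = 2.634.
d_min = 2.634 / √233 = 2.634 / 15.264 = 0.173.

d_min ≈ 0.17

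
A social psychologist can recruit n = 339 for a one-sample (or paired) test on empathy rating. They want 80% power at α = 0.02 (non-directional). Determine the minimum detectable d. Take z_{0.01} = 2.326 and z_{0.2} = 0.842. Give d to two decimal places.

d_min ≈ 0.17

For a single sample (or paired design) of n = 339: d_min = (z_{α/2} + z_β)/√n.
z-sum = 2.326 + 0.842 = 3.168.
d_min = 3.168 / √339 = 3.168 / 18.412 = 0.172.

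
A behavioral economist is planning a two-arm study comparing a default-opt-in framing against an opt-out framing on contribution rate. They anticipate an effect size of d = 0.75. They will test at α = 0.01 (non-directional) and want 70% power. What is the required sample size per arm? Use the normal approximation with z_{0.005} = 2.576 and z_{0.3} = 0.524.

For two independent groups with equal n: n = 2·((z_{α/2} + z_β) / d)².
z_{α/2} + z_β = 2.576 + 0.524 = 3.100.
n = 2 × (3.100 / 0.75)² = 2 × 4.133² = 2 × 17.08 = 34.2.
Round up to the next whole participant.

n = 35 per group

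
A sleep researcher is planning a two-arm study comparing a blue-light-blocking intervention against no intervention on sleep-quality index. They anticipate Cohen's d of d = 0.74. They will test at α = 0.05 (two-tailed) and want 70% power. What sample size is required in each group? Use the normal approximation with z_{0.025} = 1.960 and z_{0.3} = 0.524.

n = 23 per group

For two independent groups with equal n: n = 2·((z_{α/2} + z_β) / d)².
z_{α/2} + z_β = 1.960 + 0.524 = 2.484.
n = 2 × (2.484 / 0.74)² = 2 × 3.357² = 2 × 11.27 = 22.5.
Round up to the next whole participant.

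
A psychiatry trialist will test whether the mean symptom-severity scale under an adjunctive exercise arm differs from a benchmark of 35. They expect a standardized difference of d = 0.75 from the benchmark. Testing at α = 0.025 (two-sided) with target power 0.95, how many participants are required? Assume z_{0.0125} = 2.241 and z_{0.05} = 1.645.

For a one-sample test: n = ((z_{α/2} + z_β) / d)².
z_{α/2} + z_β = 2.241 + 1.645 = 3.886.
n = (3.886 / 0.75)² = 5.181² = 26.85.
Round up.

n = 27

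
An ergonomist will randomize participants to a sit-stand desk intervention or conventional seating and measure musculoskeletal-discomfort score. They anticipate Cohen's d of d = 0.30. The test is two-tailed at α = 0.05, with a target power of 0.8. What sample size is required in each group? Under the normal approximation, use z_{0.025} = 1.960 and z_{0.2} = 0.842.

For two independent groups with equal n: n = 2·((z_{α/2} + z_β) / d)².
z_{α/2} + z_β = 1.960 + 0.842 = 2.802.
n = 2 × (2.802 / 0.30)² = 2 × 9.340² = 2 × 87.24 = 174.5.
Round up to the next whole participant.

n = 175 per group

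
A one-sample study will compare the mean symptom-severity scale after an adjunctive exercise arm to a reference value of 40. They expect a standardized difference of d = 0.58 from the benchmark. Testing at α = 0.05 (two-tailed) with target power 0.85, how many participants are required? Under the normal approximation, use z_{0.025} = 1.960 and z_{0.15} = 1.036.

n = 27

For a one-sample test: n = ((z_{α/2} + z_β) / d)².
z_{α/2} + z_β = 1.960 + 1.036 = 2.996.
n = (2.996 / 0.58)² = 5.166² = 26.68.
Round up.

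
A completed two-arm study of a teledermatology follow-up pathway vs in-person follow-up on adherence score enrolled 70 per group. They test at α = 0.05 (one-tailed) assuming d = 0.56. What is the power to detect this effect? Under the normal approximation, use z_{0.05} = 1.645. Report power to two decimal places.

power ≈ 0.95

For two equal groups, power = Φ(d·√(n/2) − z_{α}).
d·√(n/2) = 0.56 × √(70/2) = 0.56 × 5.916 = 3.313.
z_β = 3.313 − 1.645 = 1.668.
Power = Φ(1.668) = 0.952.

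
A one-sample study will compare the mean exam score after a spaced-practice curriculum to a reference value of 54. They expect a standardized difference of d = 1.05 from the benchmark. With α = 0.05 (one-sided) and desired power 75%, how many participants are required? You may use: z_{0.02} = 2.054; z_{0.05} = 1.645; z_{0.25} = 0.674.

For a one-sample test: n = ((z_{α} + z_β) / d)².
z_{α} + z_β = 1.645 + 0.674 = 2.319.
n = (2.319 / 1.05)² = 2.209² = 4.88.
Round up.

n = 5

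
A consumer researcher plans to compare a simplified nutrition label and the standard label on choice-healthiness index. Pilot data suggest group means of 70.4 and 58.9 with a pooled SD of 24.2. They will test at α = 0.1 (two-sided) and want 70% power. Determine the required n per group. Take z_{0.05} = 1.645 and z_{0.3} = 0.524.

Cohen's d = |M₁ − M₂| / SD_pooled = |70.4 − 58.9| / 24.2 = 11.5 / 24.2 = 0.475.
For two independent groups with equal n: n = 2·((z_{α/2} + z_β) / d)².
z_{α/2} + z_β = 1.645 + 0.524 = 2.169.
n = 2 × (2.169 / 0.475)² = 2 × 4.566² = 2 × 20.85 = 41.7.
Round up to the next whole participant.

n = 42 per group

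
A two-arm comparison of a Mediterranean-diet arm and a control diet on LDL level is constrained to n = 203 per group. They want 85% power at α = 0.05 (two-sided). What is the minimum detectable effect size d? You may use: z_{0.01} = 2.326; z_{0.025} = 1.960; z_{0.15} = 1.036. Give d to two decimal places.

d_min ≈ 0.30

For two independent groups of n = 203 each: d_min = (z_{α/2} + z_β)·√(2/n).
z-sum = 1.960 + 1.036 = 2.996.
d_min = 2.996 × √(2/203) = 2.996 × 0.0993 = 0.297.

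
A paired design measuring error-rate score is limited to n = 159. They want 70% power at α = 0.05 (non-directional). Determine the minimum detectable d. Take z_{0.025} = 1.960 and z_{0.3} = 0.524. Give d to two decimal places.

d_min ≈ 0.20

For a single sample (or paired design) of n = 159: d_min = (z_{α/2} + z_β)/√n.
z-sum = 1.960 + 0.524 = 2.484.
d_min = 2.484 / √159 = 2.484 / 12.610 = 0.197.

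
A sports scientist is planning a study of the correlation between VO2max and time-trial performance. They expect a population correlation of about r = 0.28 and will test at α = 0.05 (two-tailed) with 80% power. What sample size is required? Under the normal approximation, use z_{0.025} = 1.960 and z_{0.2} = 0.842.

Fisher's z: C = ½·ln((1+r)/(1−r)) = ½·ln(1.7778) = 0.2877.
n = ((z_{α/2} + z_β)/C)² + 3.
(1.960 + 0.842) / 0.2877 = 2.802 / 0.2877 = 9.739.
n = 9.739² + 3 = 94.85 + 3 = 97.9.
Round up.

n = 98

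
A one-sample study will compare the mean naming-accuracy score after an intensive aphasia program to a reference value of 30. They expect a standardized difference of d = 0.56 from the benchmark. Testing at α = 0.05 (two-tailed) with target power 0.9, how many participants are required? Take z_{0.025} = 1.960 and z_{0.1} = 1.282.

n = 34

For a one-sample test: n = ((z_{α/2} + z_β) / d)².
z_{α/2} + z_β = 1.960 + 1.282 = 3.242.
n = (3.242 / 0.56)² = 5.789² = 33.52.
Round up.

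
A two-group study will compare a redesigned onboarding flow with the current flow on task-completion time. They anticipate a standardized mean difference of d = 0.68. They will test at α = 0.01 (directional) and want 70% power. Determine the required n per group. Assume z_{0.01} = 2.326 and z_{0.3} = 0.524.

For two independent groups with equal n: n = 2·((z_{α} + z_β) / d)².
z_{α} + z_β = 2.326 + 0.524 = 2.850.
n = 2 × (2.850 / 0.68)² = 2 × 4.191² = 2 × 17.57 = 35.1.
Round up to the next whole participant.

n = 36 per group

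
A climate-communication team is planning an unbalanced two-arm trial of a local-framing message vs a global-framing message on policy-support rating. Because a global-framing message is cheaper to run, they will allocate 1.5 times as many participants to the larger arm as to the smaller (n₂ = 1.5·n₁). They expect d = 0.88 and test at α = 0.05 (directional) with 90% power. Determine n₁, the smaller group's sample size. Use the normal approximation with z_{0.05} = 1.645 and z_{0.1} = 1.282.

With allocation ratio k = n₂/n₁ = 1.5, Var(x̄₁−x̄₂) = σ²(1/n₁ + 1/(k·n₁)) = σ²·(k+1)/(k·n₁).
So n₁ = (1 + 1/k)·((z_{α} + z_β)/d)² = 1.667 × (2.927/0.88)².
n₁ = 1.667 × 11.06 = 18.4.
Round up: n₁ = 19, giving n₂ = ⌈1.5 × 19⌉ = ⌈28.5⌉ = 29.

n₁ = 19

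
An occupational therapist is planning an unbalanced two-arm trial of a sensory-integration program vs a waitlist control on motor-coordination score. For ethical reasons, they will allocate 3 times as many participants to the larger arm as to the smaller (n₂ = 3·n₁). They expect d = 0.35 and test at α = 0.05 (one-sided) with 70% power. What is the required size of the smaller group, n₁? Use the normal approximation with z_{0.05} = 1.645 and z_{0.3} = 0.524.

With allocation ratio k = n₂/n₁ = 3, Var(x̄₁−x̄₂) = σ²(1/n₁ + 1/(k·n₁)) = σ²·(k+1)/(k·n₁).
So n₁ = (1 + 1/k)·((z_{α} + z_β)/d)² = 1.333 × (2.169/0.35)².
n₁ = 1.333 × 38.40 = 51.2.
Round up: n₁ = 52, giving n₂ = 3 × 52 = 156.

n₁ = 52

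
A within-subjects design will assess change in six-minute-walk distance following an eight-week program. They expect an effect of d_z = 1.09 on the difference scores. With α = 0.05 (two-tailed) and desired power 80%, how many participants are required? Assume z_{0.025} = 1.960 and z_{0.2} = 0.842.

n = 7 pairs

For a paired (one-sample on differences) test: n = ((z_{α/2} + z_β) / d)².
z_{α/2} + z_β = 1.960 + 0.842 = 2.802.
n = (2.802 / 1.09)² = 2.571² = 6.61.
Round up.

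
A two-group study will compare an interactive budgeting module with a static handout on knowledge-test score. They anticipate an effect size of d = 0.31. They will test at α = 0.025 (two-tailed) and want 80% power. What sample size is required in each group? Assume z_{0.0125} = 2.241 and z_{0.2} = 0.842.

n = 198 per group

For two independent groups with equal n: n = 2·((z_{α/2} + z_β) / d)².
z_{α/2} + z_β = 2.241 + 0.842 = 3.083.
n = 2 × (3.083 / 0.31)² = 2 × 9.945² = 2 × 98.91 = 197.8.
Round up to the next whole participant.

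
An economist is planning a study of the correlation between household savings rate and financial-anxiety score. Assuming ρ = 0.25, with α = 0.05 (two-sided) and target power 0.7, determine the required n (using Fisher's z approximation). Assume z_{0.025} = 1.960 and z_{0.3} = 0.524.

n = 98

Fisher's z: C = ½·ln((1+r)/(1−r)) = ½·ln(1.6667) = 0.2554.
n = ((z_{α/2} + z_β)/C)² + 3.
(1.960 + 0.524) / 0.2554 = 2.484 / 0.2554 = 9.726.
n = 9.726² + 3 = 94.59 + 3 = 97.6.
Round up.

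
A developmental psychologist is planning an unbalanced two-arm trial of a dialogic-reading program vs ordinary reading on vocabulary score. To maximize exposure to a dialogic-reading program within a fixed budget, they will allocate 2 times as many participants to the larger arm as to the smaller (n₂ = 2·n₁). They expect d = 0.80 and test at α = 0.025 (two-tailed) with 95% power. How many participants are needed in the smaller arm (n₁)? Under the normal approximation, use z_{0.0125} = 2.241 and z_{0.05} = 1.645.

With allocation ratio k = n₂/n₁ = 2, Var(x̄₁−x̄₂) = σ²(1/n₁ + 1/(k·n₁)) = σ²·(k+1)/(k·n₁).
So n₁ = (1 + 1/k)·((z_{α/2} + z_β)/d)² = 1.500 × (3.886/0.80)².
n₁ = 1.500 × 23.60 = 35.4.
Round up: n₁ = 36, giving n₂ = 2 × 36 = 72.

n₁ = 36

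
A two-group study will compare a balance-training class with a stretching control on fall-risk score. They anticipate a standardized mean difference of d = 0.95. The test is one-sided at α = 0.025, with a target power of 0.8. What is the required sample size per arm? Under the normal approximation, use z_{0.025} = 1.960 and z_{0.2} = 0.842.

n = 18 per group

For two independent groups with equal n: n = 2·((z_{α} + z_β) / d)².
z_{α} + z_β = 1.960 + 0.842 = 2.802.
n = 2 × (2.802 / 0.95)² = 2 × 2.949² = 2 × 8.70 = 17.4.
Round up to the next whole participant.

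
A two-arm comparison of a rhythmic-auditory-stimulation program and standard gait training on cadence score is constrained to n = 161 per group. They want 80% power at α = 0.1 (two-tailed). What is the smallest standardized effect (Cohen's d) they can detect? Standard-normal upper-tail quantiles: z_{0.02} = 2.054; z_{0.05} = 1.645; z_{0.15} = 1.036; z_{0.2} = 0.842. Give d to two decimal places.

For two independent groups of n = 161 each: d_min = (z_{α/2} + z_β)·√(2/n).
z-sum = 1.645 + 0.842 = 2.487.
d_min = 2.487 × √(2/161) = 2.487 × 0.1115 = 0.277.

d_min ≈ 0.28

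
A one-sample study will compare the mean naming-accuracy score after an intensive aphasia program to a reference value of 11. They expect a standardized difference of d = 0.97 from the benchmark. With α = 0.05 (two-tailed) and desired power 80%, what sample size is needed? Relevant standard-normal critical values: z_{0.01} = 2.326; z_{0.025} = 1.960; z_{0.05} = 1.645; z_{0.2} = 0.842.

n = 9

For a one-sample test: n = ((z_{α/2} + z_β) / d)².
z_{α/2} + z_β = 1.960 + 0.842 = 2.802.
n = (2.802 / 0.97)² = 2.889² = 8.34.
Round up.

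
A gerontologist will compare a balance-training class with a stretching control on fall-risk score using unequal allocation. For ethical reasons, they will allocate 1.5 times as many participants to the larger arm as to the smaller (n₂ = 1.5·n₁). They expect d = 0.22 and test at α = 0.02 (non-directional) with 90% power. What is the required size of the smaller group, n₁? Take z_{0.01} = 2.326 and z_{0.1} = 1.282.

With allocation ratio k = n₂/n₁ = 1.5, Var(x̄₁−x̄₂) = σ²(1/n₁ + 1/(k·n₁)) = σ²·(k+1)/(k·n₁).
So n₁ = (1 + 1/k)·((z_{α/2} + z_β)/d)² = 1.667 × (3.608/0.22)².
n₁ = 1.667 × 268.96 = 448.3.
Round up: n₁ = 449, giving n₂ = ⌈1.5 × 449⌉ = ⌈673.5⌉ = 674.

n₁ = 449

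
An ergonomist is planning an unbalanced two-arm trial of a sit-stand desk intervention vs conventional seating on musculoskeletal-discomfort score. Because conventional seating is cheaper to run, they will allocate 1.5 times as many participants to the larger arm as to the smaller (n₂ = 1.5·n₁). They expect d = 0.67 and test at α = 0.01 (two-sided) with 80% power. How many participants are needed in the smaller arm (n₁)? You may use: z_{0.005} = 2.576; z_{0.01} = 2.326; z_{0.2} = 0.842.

n₁ = 44

With allocation ratio k = n₂/n₁ = 1.5, Var(x̄₁−x̄₂) = σ²(1/n₁ + 1/(k·n₁)) = σ²·(k+1)/(k·n₁).
So n₁ = (1 + 1/k)·((z_{α/2} + z_β)/d)² = 1.667 × (3.418/0.67)².
n₁ = 1.667 × 26.03 = 43.4.
Round up: n₁ = 44, giving n₂ = 1.5 × 44 = 66.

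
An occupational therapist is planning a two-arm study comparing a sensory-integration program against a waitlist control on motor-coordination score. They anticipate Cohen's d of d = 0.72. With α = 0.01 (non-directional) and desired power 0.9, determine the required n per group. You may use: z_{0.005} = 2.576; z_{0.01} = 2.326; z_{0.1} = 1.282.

n = 58 per group

For two independent groups with equal n: n = 2·((z_{α/2} + z_β) / d)².
z_{α/2} + z_β = 2.576 + 1.282 = 3.858.
n = 2 × (3.858 / 0.72)² = 2 × 5.358² = 2 × 28.71 = 57.4.
Round up to the next whole participant.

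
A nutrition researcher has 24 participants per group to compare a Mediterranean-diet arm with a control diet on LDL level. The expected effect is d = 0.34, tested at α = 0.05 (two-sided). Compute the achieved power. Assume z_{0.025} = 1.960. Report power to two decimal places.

power ≈ 0.22

For two equal groups, power = Φ(d·√(n/2) − z_{α/2}).
d·√(n/2) = 0.34 × √(24/2) = 0.34 × 3.464 = 1.178.
z_β = 1.178 − 1.960 = -0.782.
Power = Φ(-0.782) = 0.217.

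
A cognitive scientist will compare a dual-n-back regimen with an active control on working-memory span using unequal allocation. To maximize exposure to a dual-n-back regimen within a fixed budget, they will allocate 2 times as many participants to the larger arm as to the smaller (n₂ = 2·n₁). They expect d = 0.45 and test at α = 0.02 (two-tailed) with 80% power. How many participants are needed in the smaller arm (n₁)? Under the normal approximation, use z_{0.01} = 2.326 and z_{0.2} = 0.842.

With allocation ratio k = n₂/n₁ = 2, Var(x̄₁−x̄₂) = σ²(1/n₁ + 1/(k·n₁)) = σ²·(k+1)/(k·n₁).
So n₁ = (1 + 1/k)·((z_{α/2} + z_β)/d)² = 1.500 × (3.168/0.45)².
n₁ = 1.500 × 49.56 = 74.3.
Round up: n₁ = 75, giving n₂ = 2 × 75 = 150.

n₁ = 75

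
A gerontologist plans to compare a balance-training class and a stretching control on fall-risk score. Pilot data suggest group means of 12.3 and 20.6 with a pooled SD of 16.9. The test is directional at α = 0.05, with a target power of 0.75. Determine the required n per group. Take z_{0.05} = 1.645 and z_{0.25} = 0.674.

Cohen's d = |M₁ − M₂| / SD_pooled = |12.3 − 20.6| / 16.9 = 8.3 / 16.9 = 0.491.
For two independent groups with equal n: n = 2·((z_{α} + z_β) / d)².
z_{α} + z_β = 1.645 + 0.674 = 2.319.
n = 2 × (2.319 / 0.491)² = 2 × 4.723² = 2 × 22.31 = 44.6.
Round up to the next whole participant.

n = 45 per group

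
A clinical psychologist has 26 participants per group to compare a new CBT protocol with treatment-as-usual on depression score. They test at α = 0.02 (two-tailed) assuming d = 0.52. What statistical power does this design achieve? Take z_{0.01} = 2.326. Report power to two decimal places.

power ≈ 0.33

For two equal groups, power = Φ(d·√(n/2) − z_{α/2}).
d·√(n/2) = 0.52 × √(26/2) = 0.52 × 3.606 = 1.875.
z_β = 1.875 − 2.326 = -0.451.
Power = Φ(-0.451) = 0.326.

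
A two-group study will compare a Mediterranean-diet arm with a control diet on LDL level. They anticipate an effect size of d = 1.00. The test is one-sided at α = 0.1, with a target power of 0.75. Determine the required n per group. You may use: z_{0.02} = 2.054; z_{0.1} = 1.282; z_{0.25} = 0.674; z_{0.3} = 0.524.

For two independent groups with equal n: n = 2·((z_{α} + z_β) / d)².
z_{α} + z_β = 1.282 + 0.674 = 1.956.
n = 2 × (1.956 / 1.00)² = 2 × 1.956² = 2 × 3.83 = 7.7.
Round up to the next whole participant.

n = 8 per group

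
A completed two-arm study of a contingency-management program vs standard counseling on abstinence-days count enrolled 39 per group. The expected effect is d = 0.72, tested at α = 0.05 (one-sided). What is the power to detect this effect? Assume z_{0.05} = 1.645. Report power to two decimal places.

For two equal groups, power = Φ(d·√(n/2) − z_{α}).
d·√(n/2) = 0.72 × √(39/2) = 0.72 × 4.416 = 3.179.
z_β = 3.179 − 1.645 = 1.534.
Power = Φ(1.534) = 0.938.

power ≈ 0.94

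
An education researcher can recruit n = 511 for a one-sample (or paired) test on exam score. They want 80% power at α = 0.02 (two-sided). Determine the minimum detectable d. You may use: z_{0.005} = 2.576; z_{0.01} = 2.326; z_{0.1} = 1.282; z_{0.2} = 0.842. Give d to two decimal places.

For a single sample (or paired design) of n = 511: d_min = (z_{α/2} + z_β)/√n.
z-sum = 2.326 + 0.842 = 3.168.
d_min = 3.168 / √511 = 3.168 / 22.605 = 0.140.

d_min ≈ 0.14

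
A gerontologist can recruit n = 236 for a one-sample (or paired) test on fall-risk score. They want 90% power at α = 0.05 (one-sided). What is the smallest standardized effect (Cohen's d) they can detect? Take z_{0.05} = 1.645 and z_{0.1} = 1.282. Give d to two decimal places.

d_min ≈ 0.19

For a single sample (or paired design) of n = 236: d_min = (z_{α} + z_β)/√n.
z-sum = 1.645 + 1.282 = 2.927.
d_min = 2.927 / √236 = 2.927 / 15.362 = 0.191.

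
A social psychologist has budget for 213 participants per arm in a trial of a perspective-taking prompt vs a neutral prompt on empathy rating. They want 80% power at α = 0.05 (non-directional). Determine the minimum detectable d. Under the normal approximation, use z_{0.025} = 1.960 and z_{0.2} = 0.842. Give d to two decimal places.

d_min ≈ 0.27

For two independent groups of n = 213 each: d_min = (z_{α/2} + z_β)·√(2/n).
z-sum = 1.960 + 0.842 = 2.802.
d_min = 2.802 × √(2/213) = 2.802 × 0.0969 = 0.272.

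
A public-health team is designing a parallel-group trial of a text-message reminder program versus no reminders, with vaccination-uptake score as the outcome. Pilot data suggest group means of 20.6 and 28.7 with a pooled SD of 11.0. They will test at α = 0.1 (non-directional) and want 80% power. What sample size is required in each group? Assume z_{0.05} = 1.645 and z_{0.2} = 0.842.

Cohen's d = |M₁ − M₂| / SD_pooled = |20.6 − 28.7| / 11.0 = 8.1 / 11.0 = 0.736.
For two independent groups with equal n: n = 2·((z_{α/2} + z_β) / d)².
z_{α/2} + z_β = 1.645 + 0.842 = 2.487.
n = 2 × (2.487 / 0.736)² = 2 × 3.379² = 2 × 11.42 = 22.8.
Round up to the next whole participant.

n = 23 per group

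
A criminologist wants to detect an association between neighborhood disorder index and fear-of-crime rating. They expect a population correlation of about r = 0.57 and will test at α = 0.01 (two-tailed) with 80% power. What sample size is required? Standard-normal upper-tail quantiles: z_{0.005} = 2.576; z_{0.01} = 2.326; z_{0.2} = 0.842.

Fisher's z: C = ½·ln((1+r)/(1−r)) = ½·ln(3.6512) = 0.6475.
n = ((z_{α/2} + z_β)/C)² + 3.
(2.576 + 0.842) / 0.6475 = 3.418 / 0.6475 = 5.279.
n = 5.279² + 3 = 27.87 + 3 = 30.9.
Round up.

n = 31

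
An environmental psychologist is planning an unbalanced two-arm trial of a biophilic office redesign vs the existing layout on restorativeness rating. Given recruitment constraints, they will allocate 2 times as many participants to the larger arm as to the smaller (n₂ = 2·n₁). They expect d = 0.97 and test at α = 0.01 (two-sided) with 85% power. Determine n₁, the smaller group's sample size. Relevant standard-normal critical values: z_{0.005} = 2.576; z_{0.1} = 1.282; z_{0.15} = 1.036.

n₁ = 21

With allocation ratio k = n₂/n₁ = 2, Var(x̄₁−x̄₂) = σ²(1/n₁ + 1/(k·n₁)) = σ²·(k+1)/(k·n₁).
So n₁ = (1 + 1/k)·((z_{α/2} + z_β)/d)² = 1.500 × (3.612/0.97)².
n₁ = 1.500 × 13.87 = 20.8.
Round up: n₁ = 21, giving n₂ = 2 × 21 = 42.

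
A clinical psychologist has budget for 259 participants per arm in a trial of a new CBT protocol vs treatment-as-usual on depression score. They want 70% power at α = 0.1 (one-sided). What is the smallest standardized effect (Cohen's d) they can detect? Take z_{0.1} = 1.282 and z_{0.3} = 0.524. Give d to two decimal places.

d_min ≈ 0.16

For two independent groups of n = 259 each: d_min = (z_{α} + z_β)·√(2/n).
z-sum = 1.282 + 0.524 = 1.806.
d_min = 1.806 × √(2/259) = 1.806 × 0.0879 = 0.159.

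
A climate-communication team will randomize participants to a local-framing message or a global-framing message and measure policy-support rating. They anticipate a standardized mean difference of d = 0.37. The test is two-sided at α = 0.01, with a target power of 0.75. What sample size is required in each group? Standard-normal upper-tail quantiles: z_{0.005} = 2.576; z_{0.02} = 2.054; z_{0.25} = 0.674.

n = 155 per group

For two independent groups with equal n: n = 2·((z_{α/2} + z_β) / d)².
z_{α/2} + z_β = 2.576 + 0.674 = 3.250.
n = 2 × (3.250 / 0.37)² = 2 × 8.784² = 2 × 77.15 = 154.3.
Round up to the next whole participant.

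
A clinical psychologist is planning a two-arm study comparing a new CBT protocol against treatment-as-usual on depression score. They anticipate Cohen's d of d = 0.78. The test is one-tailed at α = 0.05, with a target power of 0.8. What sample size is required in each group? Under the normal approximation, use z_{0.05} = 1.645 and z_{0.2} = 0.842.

For two independent groups with equal n: n = 2·((z_{α} + z_β) / d)².
z_{α} + z_β = 1.645 + 0.842 = 2.487.
n = 2 × (2.487 / 0.78)² = 2 × 3.188² = 2 × 10.17 = 20.3.
Round up to the next whole participant.

n = 21 per group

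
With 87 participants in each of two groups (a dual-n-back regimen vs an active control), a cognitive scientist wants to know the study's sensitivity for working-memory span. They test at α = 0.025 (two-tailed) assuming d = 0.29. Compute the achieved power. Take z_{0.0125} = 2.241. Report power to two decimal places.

For two equal groups, power = Φ(d·√(n/2) − z_{α/2}).
d·√(n/2) = 0.29 × √(87/2) = 0.29 × 6.595 = 1.913.
z_β = 1.913 − 2.241 = -0.328.
Power = Φ(-0.328) = 0.371.

power ≈ 0.37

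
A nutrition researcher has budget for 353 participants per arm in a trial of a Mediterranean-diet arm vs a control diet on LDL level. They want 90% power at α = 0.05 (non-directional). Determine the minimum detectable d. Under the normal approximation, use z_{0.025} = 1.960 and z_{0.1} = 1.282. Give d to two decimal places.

d_min ≈ 0.24

For two independent groups of n = 353 each: d_min = (z_{α/2} + z_β)·√(2/n).
z-sum = 1.960 + 1.282 = 3.242.
d_min = 3.242 × √(2/353) = 3.242 × 0.0753 = 0.244.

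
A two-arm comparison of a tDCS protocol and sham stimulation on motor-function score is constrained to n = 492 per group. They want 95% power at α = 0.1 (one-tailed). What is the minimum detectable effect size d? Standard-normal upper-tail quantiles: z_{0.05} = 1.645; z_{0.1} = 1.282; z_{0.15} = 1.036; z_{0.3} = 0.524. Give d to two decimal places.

d_min ≈ 0.19

For two independent groups of n = 492 each: d_min = (z_{α} + z_β)·√(2/n).
z-sum = 1.282 + 1.645 = 2.927.
d_min = 2.927 × √(2/492) = 2.927 × 0.0638 = 0.187.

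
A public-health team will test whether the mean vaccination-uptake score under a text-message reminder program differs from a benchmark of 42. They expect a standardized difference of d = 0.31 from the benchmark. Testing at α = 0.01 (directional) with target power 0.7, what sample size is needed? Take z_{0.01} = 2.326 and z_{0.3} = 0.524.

n = 85

For a one-sample test: n = ((z_{α} + z_β) / d)².
z_{α} + z_β = 2.326 + 0.524 = 2.850.
n = (2.850 / 0.31)² = 9.194² = 84.52.
Round up.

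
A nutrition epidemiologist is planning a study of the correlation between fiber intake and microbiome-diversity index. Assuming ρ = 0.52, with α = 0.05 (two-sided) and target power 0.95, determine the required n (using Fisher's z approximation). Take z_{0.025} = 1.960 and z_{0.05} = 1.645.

n = 43

Fisher's z: C = ½·ln((1+r)/(1−r)) = ½·ln(3.1667) = 0.5763.
n = ((z_{α/2} + z_β)/C)² + 3.
(1.960 + 1.645) / 0.5763 = 3.605 / 0.5763 = 6.255.
n = 6.255² + 3 = 39.13 + 3 = 42.1.
Round up.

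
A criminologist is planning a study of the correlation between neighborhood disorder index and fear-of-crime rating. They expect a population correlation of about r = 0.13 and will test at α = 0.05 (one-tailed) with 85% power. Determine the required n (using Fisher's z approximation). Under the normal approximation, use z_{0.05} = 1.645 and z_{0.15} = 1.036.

Fisher's z: C = ½·ln((1+r)/(1−r)) = ½·ln(1.2989) = 0.1307.
n = ((z_{α} + z_β)/C)² + 3.
(1.645 + 1.036) / 0.1307 = 2.681 / 0.1307 = 20.513.
n = 20.513² + 3 = 420.77 + 3 = 423.8.
Round up.

n = 424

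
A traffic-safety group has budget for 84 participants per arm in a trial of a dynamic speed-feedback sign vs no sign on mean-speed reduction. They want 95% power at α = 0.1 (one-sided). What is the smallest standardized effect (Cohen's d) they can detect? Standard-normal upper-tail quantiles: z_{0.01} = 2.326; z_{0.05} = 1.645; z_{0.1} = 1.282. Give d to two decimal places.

d_min ≈ 0.45

For two independent groups of n = 84 each: d_min = (z_{α} + z_β)·√(2/n).
z-sum = 1.282 + 1.645 = 2.927.
d_min = 2.927 × √(2/84) = 2.927 × 0.1543 = 0.452.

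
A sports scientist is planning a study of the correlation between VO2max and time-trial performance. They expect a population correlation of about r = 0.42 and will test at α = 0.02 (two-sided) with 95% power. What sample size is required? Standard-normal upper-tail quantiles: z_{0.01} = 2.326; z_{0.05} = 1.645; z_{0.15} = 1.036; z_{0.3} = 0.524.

Fisher's z: C = ½·ln((1+r)/(1−r)) = ½·ln(2.4483) = 0.4477.
n = ((z_{α/2} + z_β)/C)² + 3.
(2.326 + 1.645) / 0.4477 = 3.971 / 0.4477 = 8.870.
n = 8.870² + 3 = 78.67 + 3 = 81.7.
Round up.

n = 82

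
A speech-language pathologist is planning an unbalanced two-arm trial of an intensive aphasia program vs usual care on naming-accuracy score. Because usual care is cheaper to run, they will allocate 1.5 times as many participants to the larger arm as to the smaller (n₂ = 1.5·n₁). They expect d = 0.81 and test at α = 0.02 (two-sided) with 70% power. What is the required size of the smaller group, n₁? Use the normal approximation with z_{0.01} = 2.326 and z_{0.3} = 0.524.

n₁ = 21

With allocation ratio k = n₂/n₁ = 1.5, Var(x̄₁−x̄₂) = σ²(1/n₁ + 1/(k·n₁)) = σ²·(k+1)/(k·n₁).
So n₁ = (1 + 1/k)·((z_{α/2} + z_β)/d)² = 1.667 × (2.850/0.81)².
n₁ = 1.667 × 12.38 = 20.6.
Round up: n₁ = 21, giving n₂ = ⌈1.5 × 21⌉ = ⌈31.5⌉ = 32.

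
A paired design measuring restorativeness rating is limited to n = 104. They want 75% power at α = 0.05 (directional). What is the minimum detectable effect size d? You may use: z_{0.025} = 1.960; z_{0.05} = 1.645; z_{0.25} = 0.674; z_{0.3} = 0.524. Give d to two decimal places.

d_min ≈ 0.23

For a single sample (or paired design) of n = 104: d_min = (z_{α} + z_β)/√n.
z-sum = 1.645 + 0.674 = 2.319.
d_min = 2.319 / √104 = 2.319 / 10.198 = 0.227.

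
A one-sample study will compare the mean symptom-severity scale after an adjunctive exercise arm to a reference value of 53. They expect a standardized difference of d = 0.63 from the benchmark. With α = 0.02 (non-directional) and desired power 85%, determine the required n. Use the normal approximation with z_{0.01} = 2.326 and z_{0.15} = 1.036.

n = 29

For a one-sample test: n = ((z_{α/2} + z_β) / d)².
z_{α/2} + z_β = 2.326 + 1.036 = 3.362.
n = (3.362 / 0.63)² = 5.337² = 28.48.
Round up.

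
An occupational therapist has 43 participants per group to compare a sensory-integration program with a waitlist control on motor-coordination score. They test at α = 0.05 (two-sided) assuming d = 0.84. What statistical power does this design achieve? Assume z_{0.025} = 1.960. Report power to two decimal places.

For two equal groups, power = Φ(d·√(n/2) − z_{α/2}).
d·√(n/2) = 0.84 × √(43/2) = 0.84 × 4.637 = 3.895.
z_β = 3.895 − 1.960 = 1.935.
Power = Φ(1.935) = 0.973.

power ≈ 0.97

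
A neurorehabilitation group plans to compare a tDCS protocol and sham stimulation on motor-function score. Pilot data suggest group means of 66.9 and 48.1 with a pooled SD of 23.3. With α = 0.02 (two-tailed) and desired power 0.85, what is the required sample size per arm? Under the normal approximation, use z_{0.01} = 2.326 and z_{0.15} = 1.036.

Cohen's d = |M₁ − M₂| / SD_pooled = |66.9 − 48.1| / 23.3 = 18.8 / 23.3 = 0.807.
For two independent groups with equal n: n = 2·((z_{α/2} + z_β) / d)².
z_{α/2} + z_β = 2.326 + 1.036 = 3.362.
n = 2 × (3.362 / 0.807)² = 2 × 4.166² = 2 × 17.36 = 34.7.
Round up to the next whole participant.

n = 35 per group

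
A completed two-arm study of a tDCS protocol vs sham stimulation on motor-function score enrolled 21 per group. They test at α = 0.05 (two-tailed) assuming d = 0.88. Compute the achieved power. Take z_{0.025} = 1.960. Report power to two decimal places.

For two equal groups, power = Φ(d·√(n/2) − z_{α/2}).
d·√(n/2) = 0.88 × √(21/2) = 0.88 × 3.240 = 2.852.
z_β = 2.852 − 1.960 = 0.892.
Power = Φ(0.892) = 0.814.

power ≈ 0.81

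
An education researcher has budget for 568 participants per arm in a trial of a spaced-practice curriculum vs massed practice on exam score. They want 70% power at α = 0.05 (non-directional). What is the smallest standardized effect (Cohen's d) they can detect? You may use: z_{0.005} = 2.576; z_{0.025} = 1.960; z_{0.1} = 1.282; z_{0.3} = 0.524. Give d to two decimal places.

For two independent groups of n = 568 each: d_min = (z_{α/2} + z_β)·√(2/n).
z-sum = 1.960 + 0.524 = 2.484.
d_min = 2.484 × √(2/568) = 2.484 × 0.0593 = 0.147.

d_min ≈ 0.15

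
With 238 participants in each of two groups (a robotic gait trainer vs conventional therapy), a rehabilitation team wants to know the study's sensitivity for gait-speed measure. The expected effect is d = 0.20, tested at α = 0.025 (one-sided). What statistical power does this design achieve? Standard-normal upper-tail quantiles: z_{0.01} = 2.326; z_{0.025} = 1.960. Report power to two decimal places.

power ≈ 0.59

For two equal groups, power = Φ(d·√(n/2) − z_{α}).
d·√(n/2) = 0.20 × √(238/2) = 0.20 × 10.909 = 2.182.
z_β = 2.182 − 1.960 = 0.222.
Power = Φ(0.222) = 0.588.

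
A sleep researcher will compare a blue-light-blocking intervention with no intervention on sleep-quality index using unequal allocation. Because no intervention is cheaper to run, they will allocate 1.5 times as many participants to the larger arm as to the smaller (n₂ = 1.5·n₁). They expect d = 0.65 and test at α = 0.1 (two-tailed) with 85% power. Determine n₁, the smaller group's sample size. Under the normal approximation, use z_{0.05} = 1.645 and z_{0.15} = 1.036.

n₁ = 29

With allocation ratio k = n₂/n₁ = 1.5, Var(x̄₁−x̄₂) = σ²(1/n₁ + 1/(k·n₁)) = σ²·(k+1)/(k·n₁).
So n₁ = (1 + 1/k)·((z_{α/2} + z_β)/d)² = 1.667 × (2.681/0.65)².
n₁ = 1.667 × 17.01 = 28.4.
Round up: n₁ = 29, giving n₂ = ⌈1.5 × 29⌉ = ⌈43.5⌉ = 44.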